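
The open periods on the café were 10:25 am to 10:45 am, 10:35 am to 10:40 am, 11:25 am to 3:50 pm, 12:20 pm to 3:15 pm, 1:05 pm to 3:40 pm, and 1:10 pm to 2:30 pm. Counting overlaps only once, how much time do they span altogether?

Merged: 10:25 am–10:45 am, 11:25 am–3:50 pm.
Lengths: 20 min + 4 h 25 min = 4 h 45 min.

4 h 45 min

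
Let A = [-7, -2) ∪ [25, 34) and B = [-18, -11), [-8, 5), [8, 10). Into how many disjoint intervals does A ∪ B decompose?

4

A ∪ B = [-18, -11), [-8, 5), [8, 10), [25, 34).
That is 4 disjoint pieces.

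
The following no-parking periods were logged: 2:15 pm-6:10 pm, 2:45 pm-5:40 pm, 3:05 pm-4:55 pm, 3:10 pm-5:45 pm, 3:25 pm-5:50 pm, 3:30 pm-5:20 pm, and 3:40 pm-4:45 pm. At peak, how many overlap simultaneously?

7

At 3:40 pm, 7 of the intervals are simultaneously active.
No point has more.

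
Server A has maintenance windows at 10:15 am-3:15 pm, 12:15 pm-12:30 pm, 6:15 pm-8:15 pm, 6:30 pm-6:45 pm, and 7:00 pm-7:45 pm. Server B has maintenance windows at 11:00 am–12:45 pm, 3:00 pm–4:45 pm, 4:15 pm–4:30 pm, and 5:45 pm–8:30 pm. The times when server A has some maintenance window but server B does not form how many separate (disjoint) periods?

First set merges to 10:15 am–3:15 pm, 6:15 pm–8:15 pm.
Second set merges to 11:00 am–12:45 pm, 3:00 pm–4:45 pm, 5:45 pm–8:30 pm.
A \ B = 10:15 am–11:00 am, 12:45 pm–3:00 pm.
That is 2 disjoint pieces.

2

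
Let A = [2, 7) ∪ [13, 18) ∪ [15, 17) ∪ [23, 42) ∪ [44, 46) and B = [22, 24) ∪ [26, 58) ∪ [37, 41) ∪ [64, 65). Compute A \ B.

Merge the first list: [2, 7), [13, 18), [23, 42), [44, 46).
Merge the second list: [22, 24), [26, 58), [64, 65).
[2, 7): nothing removed.
[13, 18): nothing removed.
[23, 42) \ B = [24, 26).
[44, 46): entirely removed.

[2, 7) ∪ [13, 18) ∪ [24, 26)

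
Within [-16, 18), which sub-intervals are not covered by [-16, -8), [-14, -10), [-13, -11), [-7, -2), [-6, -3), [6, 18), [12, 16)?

The merged coverage is [-16, -8), [-7, -2), [6, 18).
Gaps within [-16, 18): [-8, -7), [-2, 6).

[-8, -7) ∪ [-2, 6)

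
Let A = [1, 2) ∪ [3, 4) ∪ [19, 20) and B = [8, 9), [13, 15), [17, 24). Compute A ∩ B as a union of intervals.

[1, 2) meets no B interval.
[3, 4) meets no B interval.
[19, 20) ∩ B → [19, 20).

[19, 20)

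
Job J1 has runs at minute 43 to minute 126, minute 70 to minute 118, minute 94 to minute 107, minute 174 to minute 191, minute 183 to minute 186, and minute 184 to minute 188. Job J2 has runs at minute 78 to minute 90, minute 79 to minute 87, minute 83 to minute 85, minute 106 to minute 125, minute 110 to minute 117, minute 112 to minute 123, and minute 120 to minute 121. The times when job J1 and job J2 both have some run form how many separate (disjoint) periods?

2

A, merged: minute 43 to minute 126, minute 174 to minute 191.
B, merged: minute 78 to minute 90, minute 106 to minute 125.
A ∩ B = minute 78 to minute 90, minute 106 to minute 125.
That is 2 disjoint pieces.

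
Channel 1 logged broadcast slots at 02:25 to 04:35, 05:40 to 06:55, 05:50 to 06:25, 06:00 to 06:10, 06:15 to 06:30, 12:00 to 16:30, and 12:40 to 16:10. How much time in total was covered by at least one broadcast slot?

7 h 55 min

Merged: 02:25–04:35, 05:40–06:55, 12:00–16:30.
Lengths: 2 h 10 min + 1 h 15 min + 4 h 30 min = 7 h 55 min.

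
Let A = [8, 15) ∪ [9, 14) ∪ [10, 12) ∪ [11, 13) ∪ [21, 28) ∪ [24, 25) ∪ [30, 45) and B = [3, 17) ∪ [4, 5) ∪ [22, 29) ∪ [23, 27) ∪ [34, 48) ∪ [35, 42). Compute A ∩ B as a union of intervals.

Merge the first list: [8, 15), [21, 28), [30, 45).
Merge the second list: [3, 17), [22, 29), [34, 48).
[8, 15) meets the second set on [8, 15).
[21, 28) meets the second set on [22, 28).
[30, 45) meets the second set on [34, 45).

[8, 15) ∪ [22, 28) ∪ [34, 45)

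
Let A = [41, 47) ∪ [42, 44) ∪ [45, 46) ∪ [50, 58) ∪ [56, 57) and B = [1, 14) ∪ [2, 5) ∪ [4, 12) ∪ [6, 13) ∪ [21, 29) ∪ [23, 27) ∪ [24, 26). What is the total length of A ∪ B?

A, merged: [41, 47), [50, 58).
B, merged: [1, 14), [21, 29).
A ∪ B = [1, 14), [21, 29), [41, 47), [50, 58).
Total: 13 + 8 + 6 + 8 = 35.

35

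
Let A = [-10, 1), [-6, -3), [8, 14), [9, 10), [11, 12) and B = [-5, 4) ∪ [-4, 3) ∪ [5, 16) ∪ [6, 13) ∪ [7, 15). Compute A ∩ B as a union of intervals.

Merge the first list: [-10, 1), [8, 14).
Merge the second list: [-5, 4), [5, 16).
[-10, 1) ∩ B → [-5, 1).
[8, 14) ∩ B → [8, 14).

[-5, 1) ∪ [8, 14)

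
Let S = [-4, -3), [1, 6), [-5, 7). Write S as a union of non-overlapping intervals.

[-5, 7)

Sort by start: [-5, 7), [-4, -3), [1, 6).
[-4, -3) overlaps/touches [-5, 7) → extend to [-5, 7).
[1, 6) overlaps/touches [-5, 7) → extend to [-5, 7).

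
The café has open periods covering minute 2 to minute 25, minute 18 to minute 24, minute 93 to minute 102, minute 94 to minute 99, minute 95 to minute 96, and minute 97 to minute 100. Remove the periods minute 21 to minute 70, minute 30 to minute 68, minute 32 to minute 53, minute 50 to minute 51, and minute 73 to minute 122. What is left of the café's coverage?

Merge the first list: minute 2 to minute 25, minute 93 to minute 102.
Merge the second list: minute 21 to minute 70, minute 73 to minute 122.
minute 2 to minute 25 \ B = minute 2 to minute 21.
minute 93 to minute 102: entirely removed.

minute 2 to minute 21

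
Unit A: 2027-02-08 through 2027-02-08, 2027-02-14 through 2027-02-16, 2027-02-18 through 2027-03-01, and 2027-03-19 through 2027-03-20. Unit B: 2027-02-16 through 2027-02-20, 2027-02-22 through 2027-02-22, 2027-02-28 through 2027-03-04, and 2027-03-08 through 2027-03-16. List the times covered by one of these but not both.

2027-02-08 through 2027-02-08, 2027-02-14 through 2027-02-15, 2027-02-17 through 2027-02-17, 2027-02-21 through 2027-02-21, 2027-02-23 through 2027-02-27, 2027-03-02 through 2027-03-04, 2027-03-08 through 2027-03-16, 2027-03-19 through 2027-03-20

A but not B: 2027-02-08 through 2027-02-08, 2027-02-14 through 2027-02-15, 2027-02-21 through 2027-02-21, 2027-02-23 through 2027-02-27, 2027-03-19 through 2027-03-20.
B but not A: 2027-02-17 through 2027-02-17, 2027-03-02 through 2027-03-04, 2027-03-08 through 2027-03-16.
Combining gives A △ B.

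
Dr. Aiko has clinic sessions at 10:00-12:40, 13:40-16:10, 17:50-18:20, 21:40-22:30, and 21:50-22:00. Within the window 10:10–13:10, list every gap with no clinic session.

12:40–13:10

The merged coverage is 10:00–12:40, 13:40–16:10, 17:50–18:20, 21:40–22:30.
Gaps within 10:10–13:10: 12:40–13:10.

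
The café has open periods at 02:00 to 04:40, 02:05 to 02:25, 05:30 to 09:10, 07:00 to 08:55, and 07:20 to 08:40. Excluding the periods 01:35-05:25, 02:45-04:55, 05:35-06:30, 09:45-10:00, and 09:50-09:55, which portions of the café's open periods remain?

First set merges to 02:00–04:40, 05:30–09:10.
Second set merges to 01:35–05:25, 05:35–06:30, 09:45–10:00.
02:00–04:40: fully covered by B → removed.
05:30–09:10 minus B → 05:30–05:35, 06:30–09:10.

05:30–05:35, 06:30–09:10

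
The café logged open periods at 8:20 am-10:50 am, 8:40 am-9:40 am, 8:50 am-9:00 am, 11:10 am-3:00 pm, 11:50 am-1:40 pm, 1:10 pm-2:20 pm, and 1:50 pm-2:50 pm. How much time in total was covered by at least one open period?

Merged: 8:20 am–10:50 am, 11:10 am–3:00 pm.
Lengths: 2 h 30 min + 3 h 50 min = 6 h 20 min.

6 h 20 min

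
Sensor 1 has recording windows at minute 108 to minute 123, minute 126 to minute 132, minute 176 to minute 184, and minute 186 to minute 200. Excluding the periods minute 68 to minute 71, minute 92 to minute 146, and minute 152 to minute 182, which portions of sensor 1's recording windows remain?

minute 182 to minute 184, minute 186 to minute 200

minute 108 to minute 123: fully covered by B → removed.
minute 126 to minute 132: fully covered by B → removed.
minute 176 to minute 184 minus B → minute 182 to minute 184.
minute 186 to minute 200: no B overlap → unchanged.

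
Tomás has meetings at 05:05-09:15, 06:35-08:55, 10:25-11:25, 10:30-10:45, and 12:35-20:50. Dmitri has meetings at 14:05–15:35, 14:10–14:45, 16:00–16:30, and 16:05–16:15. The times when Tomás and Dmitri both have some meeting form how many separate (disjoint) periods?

Merge the first list: 05:05–09:15, 10:25–11:25, 12:35–20:50.
Merge the second list: 14:05–15:35, 16:00–16:30.
A ∩ B = 14:05–15:35, 16:00–16:30.
That is 2 disjoint pieces.

2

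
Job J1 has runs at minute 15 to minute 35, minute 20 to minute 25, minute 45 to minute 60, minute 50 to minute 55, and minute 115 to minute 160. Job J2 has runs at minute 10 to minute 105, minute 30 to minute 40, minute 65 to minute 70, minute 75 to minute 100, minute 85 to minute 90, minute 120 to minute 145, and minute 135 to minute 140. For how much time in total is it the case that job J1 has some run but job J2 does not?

Merge the first list: minute 15 to minute 35, minute 45 to minute 60, minute 115 to minute 160.
Merge the second list: minute 10 to minute 105, minute 120 to minute 145.
A \ B = minute 115 to minute 120, minute 145 to minute 160.
Total: 5 minutes + 15 minutes = 20 minutes.

20 minutes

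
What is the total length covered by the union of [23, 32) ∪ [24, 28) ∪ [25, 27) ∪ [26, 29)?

Merged: [23, 32).
Length: 9.

9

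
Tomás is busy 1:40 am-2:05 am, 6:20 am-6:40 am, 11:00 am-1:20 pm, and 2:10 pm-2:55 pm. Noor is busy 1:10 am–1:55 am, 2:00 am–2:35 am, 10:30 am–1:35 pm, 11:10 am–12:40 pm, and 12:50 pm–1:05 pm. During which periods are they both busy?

Second set merges to 1:10 am–1:55 am, 2:00 am–2:35 am, 10:30 am–1:35 pm.
1:40 am–2:05 am meets the second set on 1:40 am–1:55 am, 2:00 am–2:05 am.
6:20 am–6:40 am: no overlap with the second set.
11:00 am–1:20 pm meets the second set on 11:00 am–1:20 pm.
2:10 pm–2:55 pm: no overlap with the second set.

1:40 am–1:55 am, 2:00 am–2:05 am, 11:00 am–1:20 pm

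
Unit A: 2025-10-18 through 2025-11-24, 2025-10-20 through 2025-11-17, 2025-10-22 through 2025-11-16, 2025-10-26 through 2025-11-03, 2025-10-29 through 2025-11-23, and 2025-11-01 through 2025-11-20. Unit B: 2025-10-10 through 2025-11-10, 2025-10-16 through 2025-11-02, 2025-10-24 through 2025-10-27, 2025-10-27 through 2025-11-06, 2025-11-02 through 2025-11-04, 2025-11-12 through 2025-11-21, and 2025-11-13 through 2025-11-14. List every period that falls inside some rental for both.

2025-10-18 through 2025-11-10, 2025-11-12 through 2025-11-21

Merge the first list: 2025-10-18 through 2025-11-24.
Merge the second list: 2025-10-10 through 2025-11-10, 2025-11-12 through 2025-11-21.
2025-10-18 through 2025-11-24 overlaps B on 2025-10-18 through 2025-11-10, 2025-11-12 through 2025-11-21.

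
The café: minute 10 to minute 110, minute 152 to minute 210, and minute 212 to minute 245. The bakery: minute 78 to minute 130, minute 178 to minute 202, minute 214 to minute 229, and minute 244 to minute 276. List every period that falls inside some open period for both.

minute 10 to minute 110 meets the second set on minute 78 to minute 110.
minute 152 to minute 210 meets the second set on minute 178 to minute 202.
minute 212 to minute 245 meets the second set on minute 214 to minute 229, minute 244 to minute 245.

minute 78 to minute 110, minute 178 to minute 202, minute 214 to minute 229, minute 244 to minute 245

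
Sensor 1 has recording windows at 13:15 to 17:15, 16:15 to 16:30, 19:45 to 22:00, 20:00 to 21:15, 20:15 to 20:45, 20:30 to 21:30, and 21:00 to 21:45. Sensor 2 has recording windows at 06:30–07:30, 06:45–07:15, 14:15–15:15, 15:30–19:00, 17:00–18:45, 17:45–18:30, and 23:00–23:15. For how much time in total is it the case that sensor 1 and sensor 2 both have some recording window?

A, merged: 13:15–17:15, 19:45–22:00.
B, merged: 06:30–07:30, 14:15–15:15, 15:30–19:00, 23:00–23:15.
A ∩ B = 14:15–15:15, 15:30–17:15.
Total: 1 h + 1 h 45 min = 2 h 45 min.

2 h 45 min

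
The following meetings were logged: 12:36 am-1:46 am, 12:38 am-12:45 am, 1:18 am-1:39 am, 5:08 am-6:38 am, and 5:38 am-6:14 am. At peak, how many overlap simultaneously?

At 12:38 am, 2 of the intervals are simultaneously active.
No point has more.

2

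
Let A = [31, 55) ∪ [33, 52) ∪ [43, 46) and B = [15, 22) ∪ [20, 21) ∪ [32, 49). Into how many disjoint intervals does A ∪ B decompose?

2

First set merges to [31, 55).
Second set merges to [15, 22), [32, 49).
A ∪ B = [15, 22), [31, 55).
That is 2 disjoint pieces.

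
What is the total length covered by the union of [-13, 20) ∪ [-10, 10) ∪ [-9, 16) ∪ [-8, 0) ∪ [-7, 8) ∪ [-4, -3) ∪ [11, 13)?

33

Merged: [-13, 20).
Length: 33.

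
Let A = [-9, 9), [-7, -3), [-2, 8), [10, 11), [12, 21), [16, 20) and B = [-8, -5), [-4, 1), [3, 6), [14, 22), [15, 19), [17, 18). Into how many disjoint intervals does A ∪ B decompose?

A, merged: [-9, 9), [10, 11), [12, 21).
B, merged: [-8, -5), [-4, 1), [3, 6), [14, 22).
A ∪ B = [-9, 9), [10, 11), [12, 22).
That is 3 disjoint pieces.

3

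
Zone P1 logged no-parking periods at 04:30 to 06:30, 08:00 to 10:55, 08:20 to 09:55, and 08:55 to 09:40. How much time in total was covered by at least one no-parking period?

4 h 55 min

Merged: 04:30–06:30, 08:00–10:55.
Lengths: 2 h + 2 h 55 min = 4 h 55 min.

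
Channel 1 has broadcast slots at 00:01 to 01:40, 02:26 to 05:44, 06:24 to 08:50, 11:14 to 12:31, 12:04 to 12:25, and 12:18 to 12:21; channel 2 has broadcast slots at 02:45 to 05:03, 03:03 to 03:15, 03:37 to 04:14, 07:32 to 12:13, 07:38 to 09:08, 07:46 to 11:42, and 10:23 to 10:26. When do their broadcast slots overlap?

A, merged: 00:01–01:40, 02:26–05:44, 06:24–08:50, 11:14–12:31.
B, merged: 02:45–05:03, 07:32–12:13.
00:01–01:40 falls entirely outside B.
02:26–05:44 overlaps B on 02:45–05:03.
06:24–08:50 overlaps B on 07:32–08:50.
11:14–12:31 overlaps B on 11:14–12:13.

02:45–05:03, 07:32–08:50, 11:14–12:13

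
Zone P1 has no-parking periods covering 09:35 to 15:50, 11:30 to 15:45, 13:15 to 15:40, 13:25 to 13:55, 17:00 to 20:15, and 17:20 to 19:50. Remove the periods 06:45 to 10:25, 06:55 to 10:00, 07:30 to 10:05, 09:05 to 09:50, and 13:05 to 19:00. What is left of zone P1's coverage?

A, merged: 09:35–15:50, 17:00–20:15.
B, merged: 06:45–10:25, 13:05–19:00.
09:35–15:50 \ B = 10:25–13:05.
17:00–20:15 \ B = 19:00–20:15.

10:25–13:05, 19:00–20:15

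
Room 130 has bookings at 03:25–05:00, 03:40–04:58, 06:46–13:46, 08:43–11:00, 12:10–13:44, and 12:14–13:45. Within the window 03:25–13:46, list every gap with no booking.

The merged coverage is 03:25–05:00, 06:46–13:46.
Complement within 03:25–13:46: 05:00–06:46.

05:00–06:46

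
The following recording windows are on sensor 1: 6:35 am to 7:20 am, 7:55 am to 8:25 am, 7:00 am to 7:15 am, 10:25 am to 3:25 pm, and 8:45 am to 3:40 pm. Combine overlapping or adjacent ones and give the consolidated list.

6:35 am-7:20 am, 7:55 am-8:25 am, 8:45 am-3:40 pm

Sort by start: 6:35 am-7:20 am, 7:00 am-7:15 am, 7:55 am-8:25 am, 8:45 am-3:40 pm, 10:25 am-3:25 pm.
7:00 am-7:15 am overlaps/touches 6:35 am-7:20 am → extend to 6:35 am-7:20 am.
7:55 am-8:25 am is disjoint → start new block.
8:45 am-3:40 pm is disjoint → start new block.
10:25 am-3:25 pm overlaps/touches 8:45 am-3:40 pm → extend to 8:45 am-3:40 pm.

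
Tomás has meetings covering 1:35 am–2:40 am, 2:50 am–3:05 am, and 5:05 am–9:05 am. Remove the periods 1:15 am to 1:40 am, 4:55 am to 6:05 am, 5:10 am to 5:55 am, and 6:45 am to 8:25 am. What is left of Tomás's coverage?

1:40 am–2:40 am, 2:50 am–3:05 am, 6:05 am–6:45 am, 8:25 am–9:05 am

B, merged: 1:15 am–1:40 am, 4:55 am–6:05 am, 6:45 am–8:25 am.
1:35 am–2:40 am with B removed leaves 1:40 am–2:40 am.
2:50 am–3:05 am is untouched.
5:05 am–9:05 am with B removed leaves 6:05 am–6:45 am, 8:25 am–9:05 am.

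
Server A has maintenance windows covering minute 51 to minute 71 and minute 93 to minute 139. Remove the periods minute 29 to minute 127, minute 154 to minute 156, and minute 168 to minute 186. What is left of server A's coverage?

minute 51 to minute 71: entirely removed.
minute 93 to minute 139 \ B = minute 127 to minute 139.

minute 127 to minute 139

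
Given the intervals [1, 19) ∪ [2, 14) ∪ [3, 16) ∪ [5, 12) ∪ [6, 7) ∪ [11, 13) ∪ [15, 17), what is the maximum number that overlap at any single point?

5

Sweep endpoints in order; track running count of active intervals.
Peak of 5 reached at 6.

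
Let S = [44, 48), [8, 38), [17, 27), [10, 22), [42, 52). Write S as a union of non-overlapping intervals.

Sort by start: [8, 38), [10, 22), [17, 27), [42, 52), [44, 48).
[10, 22) overlaps/touches [8, 38) → extend to [8, 38).
[17, 27) overlaps/touches [8, 38) → extend to [8, 38).
[42, 52) is disjoint → start new block.
[44, 48) overlaps/touches [42, 52) → extend to [42, 52).

[8, 38) ∪ [42, 52)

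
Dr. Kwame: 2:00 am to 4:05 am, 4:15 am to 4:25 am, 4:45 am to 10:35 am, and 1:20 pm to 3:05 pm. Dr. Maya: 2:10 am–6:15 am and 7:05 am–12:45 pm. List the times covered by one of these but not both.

2:00 am–2:10 am, 4:05 am–4:15 am, 4:25 am–4:45 am, 6:15 am–7:05 am, 10:35 am–12:45 pm, 1:20 pm–3:05 pm

Only in the first: 2:00 am–2:10 am, 6:15 am–7:05 am, 1:20 pm–3:05 pm.
Only in the second: 4:05 am–4:15 am, 4:25 am–4:45 am, 10:35 am–12:45 pm.
Together these are the periods covered by exactly one.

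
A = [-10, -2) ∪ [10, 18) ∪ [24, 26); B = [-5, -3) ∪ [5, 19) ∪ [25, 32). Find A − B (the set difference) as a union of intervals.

[-10, -2) with B removed leaves [-10, -5), [-3, -2).
[10, 18) lies entirely inside B → drops out.
[24, 26) with B removed leaves [24, 25).

[-10, -5) ∪ [-3, -2) ∪ [24, 25)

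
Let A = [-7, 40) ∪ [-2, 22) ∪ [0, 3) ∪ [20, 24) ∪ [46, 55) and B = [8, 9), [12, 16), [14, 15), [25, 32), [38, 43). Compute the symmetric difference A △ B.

[-7, 8) ∪ [9, 12) ∪ [16, 25) ∪ [32, 38) ∪ [40, 43) ∪ [46, 55)

First set merges to [-7, 40), [46, 55).
Second set merges to [8, 9), [12, 16), [25, 32), [38, 43).
A but not B: [-7, 8), [9, 12), [16, 25), [32, 38), [46, 55).
B but not A: [40, 43).
Combining gives A △ B.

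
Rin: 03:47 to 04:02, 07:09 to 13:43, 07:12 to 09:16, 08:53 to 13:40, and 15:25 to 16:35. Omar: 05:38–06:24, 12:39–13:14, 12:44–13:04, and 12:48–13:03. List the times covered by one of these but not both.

03:47-04:02, 05:38-06:24, 07:09-12:39, 13:14-13:43, 15:25-16:35

First set merges to 03:47-04:02, 07:09-13:43, 15:25-16:35.
Second set merges to 05:38-06:24, 12:39-13:14.
A \ B = 03:47-04:02, 07:09-12:39, 13:14-13:43, 15:25-16:35.
B \ A = 05:38-06:24.
Union of the two gives the symmetric difference.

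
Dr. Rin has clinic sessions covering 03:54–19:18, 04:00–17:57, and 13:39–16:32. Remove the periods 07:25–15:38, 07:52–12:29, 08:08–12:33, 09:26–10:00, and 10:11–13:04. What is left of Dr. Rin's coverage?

03:54–07:25, 15:38–19:18

First set merges to 03:54–19:18.
Second set merges to 07:25–15:38.
03:54–19:18 with B removed leaves 03:54–07:25, 15:38–19:18.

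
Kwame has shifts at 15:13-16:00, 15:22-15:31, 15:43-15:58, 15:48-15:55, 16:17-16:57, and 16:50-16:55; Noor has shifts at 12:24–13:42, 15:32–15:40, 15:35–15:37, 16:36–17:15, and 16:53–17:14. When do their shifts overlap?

15:32–15:40, 16:36–16:57

A, merged: 15:13–16:00, 16:17–16:57.
B, merged: 12:24–13:42, 15:32–15:40, 16:36–17:15.
15:13–16:00 meets the second set on 15:32–15:40.
16:17–16:57 meets the second set on 16:36–16:57.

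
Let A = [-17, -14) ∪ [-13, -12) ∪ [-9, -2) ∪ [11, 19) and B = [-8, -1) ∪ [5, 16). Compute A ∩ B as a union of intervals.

[-17, -14) meets no B interval.
[-13, -12) meets no B interval.
[-9, -2) ∩ B → [-8, -2).
[11, 19) ∩ B → [11, 16).

[-8, -2) ∪ [11, 16)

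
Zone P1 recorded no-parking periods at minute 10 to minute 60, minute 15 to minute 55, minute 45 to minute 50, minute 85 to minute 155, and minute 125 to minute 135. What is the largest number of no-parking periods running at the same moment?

3

Sweep endpoints in order; track running count of active intervals.
Peak of 3 reached at minute 45.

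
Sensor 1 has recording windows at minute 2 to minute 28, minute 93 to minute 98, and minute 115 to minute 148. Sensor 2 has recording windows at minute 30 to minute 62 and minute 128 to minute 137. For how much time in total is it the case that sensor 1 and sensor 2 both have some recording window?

A ∩ B = minute 128 to minute 137.
Total: 9 minutes.

9 minutes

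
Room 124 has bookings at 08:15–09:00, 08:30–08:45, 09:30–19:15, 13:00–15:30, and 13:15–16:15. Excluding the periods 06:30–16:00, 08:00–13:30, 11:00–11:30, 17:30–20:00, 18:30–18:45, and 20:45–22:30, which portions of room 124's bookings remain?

A, merged: 08:15-09:00, 09:30-19:15.
B, merged: 06:30-16:00, 17:30-20:00, 20:45-22:30.
08:15-09:00 lies entirely inside B → drops out.
09:30-19:15 with B removed leaves 16:00-17:30.

16:00-17:30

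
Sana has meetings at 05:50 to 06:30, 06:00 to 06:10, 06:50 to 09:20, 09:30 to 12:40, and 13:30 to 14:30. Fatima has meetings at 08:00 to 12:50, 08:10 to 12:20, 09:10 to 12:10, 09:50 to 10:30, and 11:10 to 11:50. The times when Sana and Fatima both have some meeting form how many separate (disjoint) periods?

First set merges to 05:50–06:30, 06:50–09:20, 09:30–12:40, 13:30–14:30.
Second set merges to 08:00–12:50.
A ∩ B = 08:00–09:20, 09:30–12:40.
That is 2 disjoint pieces.

2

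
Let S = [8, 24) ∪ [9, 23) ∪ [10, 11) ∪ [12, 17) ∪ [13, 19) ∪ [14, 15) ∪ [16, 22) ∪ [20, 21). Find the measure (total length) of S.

16

Merged: [8, 24).
Length: 16.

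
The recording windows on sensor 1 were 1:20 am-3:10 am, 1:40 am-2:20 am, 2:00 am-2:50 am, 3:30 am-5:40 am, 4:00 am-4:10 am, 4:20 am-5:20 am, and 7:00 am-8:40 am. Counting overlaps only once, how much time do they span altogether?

Merged: 1:20 am-3:10 am, 3:30 am-5:40 am, 7:00 am-8:40 am.
Lengths: 1 h 50 min + 2 h 10 min + 1 h 40 min = 5 h 40 min.

5 h 40 min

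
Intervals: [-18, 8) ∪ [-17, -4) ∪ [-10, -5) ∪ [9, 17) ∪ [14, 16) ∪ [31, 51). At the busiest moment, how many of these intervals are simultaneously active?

At -10, 3 of the intervals are simultaneously active.
No point has more.

3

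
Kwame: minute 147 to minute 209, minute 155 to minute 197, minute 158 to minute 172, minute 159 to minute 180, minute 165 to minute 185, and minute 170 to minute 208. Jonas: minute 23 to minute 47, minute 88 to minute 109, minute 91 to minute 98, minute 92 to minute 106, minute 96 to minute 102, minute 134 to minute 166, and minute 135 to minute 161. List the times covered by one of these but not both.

minute 23 to minute 47, minute 88 to minute 109, minute 134 to minute 147, minute 166 to minute 209

First set merges to minute 147 to minute 209.
Second set merges to minute 23 to minute 47, minute 88 to minute 109, minute 134 to minute 166.
Only in the first: minute 166 to minute 209.
Only in the second: minute 23 to minute 47, minute 88 to minute 109, minute 134 to minute 147.
Together these are the periods covered by exactly one.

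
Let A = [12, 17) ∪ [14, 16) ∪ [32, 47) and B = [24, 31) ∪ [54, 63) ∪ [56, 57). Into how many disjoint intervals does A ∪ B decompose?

4

A, merged: [12, 17), [32, 47).
B, merged: [24, 31), [54, 63).
A ∪ B = [12, 17), [24, 31), [32, 47), [54, 63).
That is 4 disjoint pieces.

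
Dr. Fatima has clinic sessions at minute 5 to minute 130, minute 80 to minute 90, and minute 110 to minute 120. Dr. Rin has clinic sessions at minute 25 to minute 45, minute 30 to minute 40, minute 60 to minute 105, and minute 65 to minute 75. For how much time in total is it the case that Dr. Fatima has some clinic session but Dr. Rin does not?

Merge the first list: minute 5 to minute 130.
Merge the second list: minute 25 to minute 45, minute 60 to minute 105.
A \ B = minute 5 to minute 25, minute 45 to minute 60, minute 105 to minute 130.
Total: 20 minutes + 15 minutes + 25 minutes = 60 minutes.

60 minutes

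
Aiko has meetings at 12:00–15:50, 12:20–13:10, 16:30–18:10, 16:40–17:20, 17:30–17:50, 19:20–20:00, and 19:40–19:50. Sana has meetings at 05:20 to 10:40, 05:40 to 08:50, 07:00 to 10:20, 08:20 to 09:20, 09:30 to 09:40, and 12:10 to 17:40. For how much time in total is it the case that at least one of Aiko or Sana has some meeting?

A, merged: 12:00-15:50, 16:30-18:10, 19:20-20:00.
B, merged: 05:20-10:40, 12:10-17:40.
A ∪ B = 05:20-10:40, 12:00-18:10, 19:20-20:00.
Total: 5 h 20 min + 6 h 10 min + 40 min = 12 h 10 min.

12 h 10 min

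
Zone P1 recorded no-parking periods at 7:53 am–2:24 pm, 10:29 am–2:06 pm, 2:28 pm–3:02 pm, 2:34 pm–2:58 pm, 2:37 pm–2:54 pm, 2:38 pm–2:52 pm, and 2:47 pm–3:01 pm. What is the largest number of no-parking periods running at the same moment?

5

Walk the sorted start/end points keeping a running depth.
The depth first hits 5 at 2:47 pm.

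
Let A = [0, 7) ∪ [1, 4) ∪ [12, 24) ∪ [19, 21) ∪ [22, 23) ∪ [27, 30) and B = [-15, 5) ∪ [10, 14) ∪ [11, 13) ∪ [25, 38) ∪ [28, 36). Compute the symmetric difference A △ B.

[-15, 0) ∪ [5, 7) ∪ [10, 12) ∪ [14, 24) ∪ [25, 27) ∪ [30, 38)

First set merges to [0, 7), [12, 24), [27, 30).
Second set merges to [-15, 5), [10, 14), [25, 38).
Only in the first: [5, 7), [14, 24).
Only in the second: [-15, 0), [10, 12), [25, 27), [30, 38).
Together these are the periods covered by exactly one.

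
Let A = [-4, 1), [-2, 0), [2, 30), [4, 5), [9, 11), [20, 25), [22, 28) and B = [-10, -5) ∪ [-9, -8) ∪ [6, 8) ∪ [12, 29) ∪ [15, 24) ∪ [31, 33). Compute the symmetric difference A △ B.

[-10, -5) ∪ [-4, 1) ∪ [2, 6) ∪ [8, 12) ∪ [29, 30) ∪ [31, 33)

Merge the first list: [-4, 1), [2, 30).
Merge the second list: [-10, -5), [6, 8), [12, 29), [31, 33).
Only in the first: [-4, 1), [2, 6), [8, 12), [29, 30).
Only in the second: [-10, -5), [31, 33).
Together these are the periods covered by exactly one.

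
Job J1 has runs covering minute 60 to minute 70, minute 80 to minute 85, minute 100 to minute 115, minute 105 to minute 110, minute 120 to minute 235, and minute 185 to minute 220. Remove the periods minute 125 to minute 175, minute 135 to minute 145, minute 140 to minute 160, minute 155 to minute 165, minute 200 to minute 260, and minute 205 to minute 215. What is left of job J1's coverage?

First set merges to minute 60 to minute 70, minute 80 to minute 85, minute 100 to minute 115, minute 120 to minute 235.
Second set merges to minute 125 to minute 175, minute 200 to minute 260.
minute 60 to minute 70: nothing removed.
minute 80 to minute 85: nothing removed.
minute 100 to minute 115: nothing removed.
minute 120 to minute 235 \ B = minute 120 to minute 125, minute 175 to minute 200.

minute 60 to minute 70, minute 80 to minute 85, minute 100 to minute 115, minute 120 to minute 125, minute 175 to minute 200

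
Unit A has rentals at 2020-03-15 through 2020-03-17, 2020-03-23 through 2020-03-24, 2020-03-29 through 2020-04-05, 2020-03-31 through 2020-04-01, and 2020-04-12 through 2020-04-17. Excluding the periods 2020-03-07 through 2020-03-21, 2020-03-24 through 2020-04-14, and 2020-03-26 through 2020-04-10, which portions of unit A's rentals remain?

2020-03-23 through 2020-03-23, 2020-04-15 through 2020-04-17

A, merged: 2020-03-15 through 2020-03-17, 2020-03-23 through 2020-03-24, 2020-03-29 through 2020-04-05, 2020-04-12 through 2020-04-17.
B, merged: 2020-03-07 through 2020-03-21, 2020-03-24 through 2020-04-14.
2020-03-15 through 2020-03-17: entirely removed.
2020-03-23 through 2020-03-24 \ B = 2020-03-23 through 2020-03-23.
2020-03-29 through 2020-04-05: entirely removed.
2020-04-12 through 2020-04-17 \ B = 2020-04-15 through 2020-04-17.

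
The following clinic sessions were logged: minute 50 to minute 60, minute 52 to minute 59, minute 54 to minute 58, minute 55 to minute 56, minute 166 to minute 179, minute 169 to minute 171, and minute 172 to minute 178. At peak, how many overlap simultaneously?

Walk the sorted start/end points keeping a running depth.
The depth first hits 4 at minute 55.

4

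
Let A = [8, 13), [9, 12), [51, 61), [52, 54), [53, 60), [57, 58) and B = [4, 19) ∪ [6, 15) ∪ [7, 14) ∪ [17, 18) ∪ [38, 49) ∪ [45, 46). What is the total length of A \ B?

10

Merge the first list: [8, 13), [51, 61).
Merge the second list: [4, 19), [38, 49).
A \ B = [51, 61).
Total: 10.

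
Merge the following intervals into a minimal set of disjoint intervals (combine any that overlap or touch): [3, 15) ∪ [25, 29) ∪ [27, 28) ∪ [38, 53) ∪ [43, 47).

[3, 15) ∪ [25, 29) ∪ [38, 53)

[25, 29) is disjoint → start new block.
[27, 28) overlaps/touches [25, 29) → extend to [25, 29).
[38, 53) is disjoint → start new block.
[43, 47) overlaps/touches [38, 53) → extend to [38, 53).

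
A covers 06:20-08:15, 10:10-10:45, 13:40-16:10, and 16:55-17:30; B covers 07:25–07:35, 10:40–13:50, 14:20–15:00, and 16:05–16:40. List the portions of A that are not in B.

06:20–07:25, 07:35–08:15, 10:10–10:40, 13:50–14:20, 15:00–16:05, 16:55–17:30

06:20–08:15 with B removed leaves 06:20–07:25, 07:35–08:15.
10:10–10:45 with B removed leaves 10:10–10:40.
13:40–16:10 with B removed leaves 13:50–14:20, 15:00–16:05.
16:55–17:30 is untouched.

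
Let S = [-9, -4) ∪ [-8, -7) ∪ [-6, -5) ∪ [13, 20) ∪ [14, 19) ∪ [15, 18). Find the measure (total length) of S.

Merged: [-9, -4), [13, 20).
Lengths: 5 + 7 = 12.

12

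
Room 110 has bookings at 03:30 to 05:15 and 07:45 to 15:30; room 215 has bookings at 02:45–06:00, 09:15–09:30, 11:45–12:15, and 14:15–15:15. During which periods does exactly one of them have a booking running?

02:45-03:30, 05:15-06:00, 07:45-09:15, 09:30-11:45, 12:15-14:15, 15:15-15:30

A but not B: 07:45-09:15, 09:30-11:45, 12:15-14:15, 15:15-15:30.
B but not A: 02:45-03:30, 05:15-06:00.
Combining gives A △ B.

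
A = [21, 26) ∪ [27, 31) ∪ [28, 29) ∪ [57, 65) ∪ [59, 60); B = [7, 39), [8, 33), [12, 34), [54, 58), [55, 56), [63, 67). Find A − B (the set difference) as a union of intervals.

[58, 63)

First set merges to [21, 26), [27, 31), [57, 65).
Second set merges to [7, 39), [54, 58), [63, 67).
[21, 26): fully covered by B → removed.
[27, 31): fully covered by B → removed.
[57, 65) minus B → [58, 63).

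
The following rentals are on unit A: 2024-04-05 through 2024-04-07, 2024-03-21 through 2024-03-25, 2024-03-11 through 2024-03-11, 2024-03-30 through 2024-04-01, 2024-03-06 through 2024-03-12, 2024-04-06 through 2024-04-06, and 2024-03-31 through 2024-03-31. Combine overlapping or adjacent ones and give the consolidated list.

Sort by start: 2024-03-06 through 2024-03-12, 2024-03-11 through 2024-03-11, 2024-03-21 through 2024-03-25, 2024-03-30 through 2024-04-01, 2024-03-31 through 2024-03-31, 2024-04-05 through 2024-04-07, 2024-04-06 through 2024-04-06.
2024-03-11 through 2024-03-11 overlaps/touches 2024-03-06 through 2024-03-12 → extend to 2024-03-06 through 2024-03-12.
2024-03-21 through 2024-03-25 is disjoint → start new block.
2024-03-30 through 2024-04-01 is disjoint → start new block.
2024-03-31 through 2024-03-31 overlaps/touches 2024-03-30 through 2024-04-01 → extend to 2024-03-30 through 2024-04-01.
2024-04-05 through 2024-04-07 is disjoint → start new block.
2024-04-06 through 2024-04-06 overlaps/touches 2024-04-05 through 2024-04-07 → extend to 2024-04-05 through 2024-04-07.

2024-03-06 through 2024-03-12, 2024-03-21 through 2024-03-25, 2024-03-30 through 2024-04-01, 2024-04-05 through 2024-04-07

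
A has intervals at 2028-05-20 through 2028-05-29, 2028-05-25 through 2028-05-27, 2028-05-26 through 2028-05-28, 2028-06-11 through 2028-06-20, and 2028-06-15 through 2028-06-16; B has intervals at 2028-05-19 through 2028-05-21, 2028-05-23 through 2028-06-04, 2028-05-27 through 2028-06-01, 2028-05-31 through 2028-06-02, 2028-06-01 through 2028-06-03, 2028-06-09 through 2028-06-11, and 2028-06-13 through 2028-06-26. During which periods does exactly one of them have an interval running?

First set merges to 2028-05-20 through 2028-05-29, 2028-06-11 through 2028-06-20.
Second set merges to 2028-05-19 through 2028-05-21, 2028-05-23 through 2028-06-04, 2028-06-09 through 2028-06-11, 2028-06-13 through 2028-06-26.
A but not B: 2028-05-22 through 2028-05-22, 2028-06-12 through 2028-06-12.
B but not A: 2028-05-19 through 2028-05-19, 2028-05-30 through 2028-06-04, 2028-06-09 through 2028-06-10, 2028-06-21 through 2028-06-26.
Combining gives A △ B.

2028-05-19 through 2028-05-19, 2028-05-22 through 2028-05-22, 2028-05-30 through 2028-06-04, 2028-06-09 through 2028-06-10, 2028-06-12 through 2028-06-12, 2028-06-21 through 2028-06-26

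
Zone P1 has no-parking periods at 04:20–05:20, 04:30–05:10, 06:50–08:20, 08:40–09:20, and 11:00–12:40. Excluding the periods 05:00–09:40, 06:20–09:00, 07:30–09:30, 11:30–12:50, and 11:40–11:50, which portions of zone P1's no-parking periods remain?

Merge the first list: 04:20-05:20, 06:50-08:20, 08:40-09:20, 11:00-12:40.
Merge the second list: 05:00-09:40, 11:30-12:50.
04:20-05:20 with B removed leaves 04:20-05:00.
06:50-08:20 lies entirely inside B → drops out.
08:40-09:20 lies entirely inside B → drops out.
11:00-12:40 with B removed leaves 11:00-11:30.

04:20-05:00, 11:00-11:30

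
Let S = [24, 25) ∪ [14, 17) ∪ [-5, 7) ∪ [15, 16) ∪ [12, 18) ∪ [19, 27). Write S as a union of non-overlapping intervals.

[-5, 7) ∪ [12, 18) ∪ [19, 27)

Sort by start: [-5, 7), [12, 18), [14, 17), [15, 16), [19, 27), [24, 25).
[12, 18) is disjoint → start new block.
[14, 17) overlaps/touches [12, 18) → extend to [12, 18).
[15, 16) overlaps/touches [12, 18) → extend to [12, 18).
[19, 27) is disjoint → start new block.
[24, 25) overlaps/touches [19, 27) → extend to [19, 27).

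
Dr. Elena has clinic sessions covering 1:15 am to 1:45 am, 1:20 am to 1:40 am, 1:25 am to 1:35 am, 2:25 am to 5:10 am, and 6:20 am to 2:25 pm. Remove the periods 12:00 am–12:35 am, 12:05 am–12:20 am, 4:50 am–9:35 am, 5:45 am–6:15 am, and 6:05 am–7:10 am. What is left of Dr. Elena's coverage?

First set merges to 1:15 am–1:45 am, 2:25 am–5:10 am, 6:20 am–2:25 pm.
Second set merges to 12:00 am–12:35 am, 4:50 am–9:35 am.
1:15 am–1:45 am is untouched.
2:25 am–5:10 am with B removed leaves 2:25 am–4:50 am.
6:20 am–2:25 pm with B removed leaves 9:35 am–2:25 pm.

1:15 am–1:45 am, 2:25 am–4:50 am, 9:35 am–2:25 pm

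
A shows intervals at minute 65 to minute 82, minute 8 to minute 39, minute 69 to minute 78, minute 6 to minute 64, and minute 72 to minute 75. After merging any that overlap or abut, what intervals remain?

Sort by start: minute 6 to minute 64, minute 8 to minute 39, minute 65 to minute 82, minute 69 to minute 78, minute 72 to minute 75.
minute 8 to minute 39 overlaps/touches minute 6 to minute 64 → extend to minute 6 to minute 64.
minute 65 to minute 82 is disjoint → start new block.
minute 69 to minute 78 overlaps/touches minute 65 to minute 82 → extend to minute 65 to minute 82.
minute 72 to minute 75 overlaps/touches minute 65 to minute 82 → extend to minute 65 to minute 82.

minute 6 to minute 64, minute 65 to minute 82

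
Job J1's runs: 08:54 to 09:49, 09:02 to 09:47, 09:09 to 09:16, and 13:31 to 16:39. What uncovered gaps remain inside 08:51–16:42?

The merged coverage is 08:54–09:49, 13:31–16:39.
Complement within 08:51–16:42: 08:51–08:54, 09:49–13:31, 16:39–16:42.

08:51–08:54, 09:49–13:31, 16:39–16:42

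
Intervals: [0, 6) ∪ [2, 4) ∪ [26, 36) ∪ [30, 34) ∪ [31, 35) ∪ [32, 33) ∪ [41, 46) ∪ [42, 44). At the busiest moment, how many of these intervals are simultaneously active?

4

Walk the sorted start/end points keeping a running depth.
The depth first hits 4 at 32.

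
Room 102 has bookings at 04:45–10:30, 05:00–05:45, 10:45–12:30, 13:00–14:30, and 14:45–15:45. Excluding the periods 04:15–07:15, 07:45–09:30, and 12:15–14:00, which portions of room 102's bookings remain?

Merge the first list: 04:45–10:30, 10:45–12:30, 13:00–14:30, 14:45–15:45.
04:45–10:30 with B removed leaves 07:15–07:45, 09:30–10:30.
10:45–12:30 with B removed leaves 10:45–12:15.
13:00–14:30 with B removed leaves 14:00–14:30.
14:45–15:45 is untouched.

07:15–07:45, 09:30–10:30, 10:45–12:15, 14:00–14:30, 14:45–15:45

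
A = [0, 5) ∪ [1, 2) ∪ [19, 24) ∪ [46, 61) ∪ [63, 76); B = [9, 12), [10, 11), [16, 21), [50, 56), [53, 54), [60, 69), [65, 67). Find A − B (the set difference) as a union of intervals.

First set merges to [0, 5), [19, 24), [46, 61), [63, 76).
Second set merges to [9, 12), [16, 21), [50, 56), [60, 69).
[0, 5): nothing removed.
[19, 24) \ B = [21, 24).
[46, 61) \ B = [46, 50), [56, 60).
[63, 76) \ B = [69, 76).

[0, 5) ∪ [21, 24) ∪ [46, 50) ∪ [56, 60) ∪ [69, 76)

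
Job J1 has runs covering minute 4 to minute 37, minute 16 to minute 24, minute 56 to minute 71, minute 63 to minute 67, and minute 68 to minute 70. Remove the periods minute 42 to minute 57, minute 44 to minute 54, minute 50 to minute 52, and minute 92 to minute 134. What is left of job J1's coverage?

A, merged: minute 4 to minute 37, minute 56 to minute 71.
B, merged: minute 42 to minute 57, minute 92 to minute 134.
minute 4 to minute 37 is untouched.
minute 56 to minute 71 with B removed leaves minute 57 to minute 71.

minute 4 to minute 37, minute 57 to minute 71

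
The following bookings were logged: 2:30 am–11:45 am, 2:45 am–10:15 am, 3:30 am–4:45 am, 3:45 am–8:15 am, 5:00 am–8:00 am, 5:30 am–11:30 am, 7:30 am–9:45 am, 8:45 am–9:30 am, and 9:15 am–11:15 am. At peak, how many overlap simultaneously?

Sweep endpoints in order; track running count of active intervals.
Peak of 6 reached at 7:30 am.

6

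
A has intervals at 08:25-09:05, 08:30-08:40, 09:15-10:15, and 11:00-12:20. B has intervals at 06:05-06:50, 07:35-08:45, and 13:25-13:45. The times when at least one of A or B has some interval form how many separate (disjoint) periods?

5

A, merged: 08:25–09:05, 09:15–10:15, 11:00–12:20.
A ∪ B = 06:05–06:50, 07:35–09:05, 09:15–10:15, 11:00–12:20, 13:25–13:45.
That is 5 disjoint pieces.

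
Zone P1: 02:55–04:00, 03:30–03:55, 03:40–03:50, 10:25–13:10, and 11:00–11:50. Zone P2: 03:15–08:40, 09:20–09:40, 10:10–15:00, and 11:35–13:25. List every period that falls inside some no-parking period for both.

A, merged: 02:55–04:00, 10:25–13:10.
B, merged: 03:15–08:40, 09:20–09:40, 10:10–15:00.
02:55–04:00 meets the second set on 03:15–04:00.
10:25–13:10 meets the second set on 10:25–13:10.

03:15–04:00, 10:25–13:10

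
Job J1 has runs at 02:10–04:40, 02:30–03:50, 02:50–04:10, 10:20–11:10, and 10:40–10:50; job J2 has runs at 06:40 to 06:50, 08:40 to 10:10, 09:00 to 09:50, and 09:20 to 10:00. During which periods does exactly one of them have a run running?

02:10–04:40, 06:40–06:50, 08:40–10:10, 10:20–11:10

First set merges to 02:10–04:40, 10:20–11:10.
Second set merges to 06:40–06:50, 08:40–10:10.
A \ B = 02:10–04:40, 10:20–11:10.
B \ A = 06:40–06:50, 08:40–10:10.
Union of the two gives the symmetric difference.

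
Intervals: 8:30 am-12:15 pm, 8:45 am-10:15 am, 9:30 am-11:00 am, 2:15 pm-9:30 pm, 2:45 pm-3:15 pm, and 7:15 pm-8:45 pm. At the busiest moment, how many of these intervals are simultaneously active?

3

At 9:30 am, 3 of the intervals are simultaneously active.
No point has more.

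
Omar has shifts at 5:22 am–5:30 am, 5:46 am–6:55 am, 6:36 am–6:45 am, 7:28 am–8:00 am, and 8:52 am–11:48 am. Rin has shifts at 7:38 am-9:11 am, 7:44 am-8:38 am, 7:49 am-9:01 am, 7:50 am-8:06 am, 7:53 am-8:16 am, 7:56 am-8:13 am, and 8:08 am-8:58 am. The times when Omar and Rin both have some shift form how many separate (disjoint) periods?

2

First set merges to 5:22 am–5:30 am, 5:46 am–6:55 am, 7:28 am–8:00 am, 8:52 am–11:48 am.
Second set merges to 7:38 am–9:11 am.
A ∩ B = 7:38 am–8:00 am, 8:52 am–9:11 am.
That is 2 disjoint pieces.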